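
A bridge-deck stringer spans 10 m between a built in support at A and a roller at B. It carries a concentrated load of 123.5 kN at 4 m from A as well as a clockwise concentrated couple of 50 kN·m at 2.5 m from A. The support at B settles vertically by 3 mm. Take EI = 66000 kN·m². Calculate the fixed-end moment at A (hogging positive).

M_A = 260.2 kN·m

Release the roller at B. Primary structure: cantilever fixed at A.
Deflection at B on the released cantilever, summing each load's contribution:
  point load 123.5 at a = 4: Pa²(3L − a)/(6EI) = 8563/EI
  clockwise couple 50 at a = 2.5: M₀a(2L − a)/(2EI) = 1094/EI
  δ_0 = 9656/EI
Tip deflection under a unit load at B: L³/(3EI) = 333.3/EI.
With EI = 66000 kN·m²: δ_0 = 0.14631 m and δ_{BB} = 0.005051 m/kN.
Compatibility — the beam at B must follow the support down by 0.003 m: δ_0 − R_B·δ_{BB} = 0.003, so R_B = (0.14631 − 0.003)/0.005051 = 28.38 kN.
Moment equilibrium about A: M_A = Σ(load moments about A) − R_B·L = 544 − 28.38×10 = 260.2 kN·m.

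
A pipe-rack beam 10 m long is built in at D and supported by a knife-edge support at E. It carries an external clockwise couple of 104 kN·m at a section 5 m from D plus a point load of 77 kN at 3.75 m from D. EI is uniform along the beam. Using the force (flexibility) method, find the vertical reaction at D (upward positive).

Take the reaction at E as the redundant and release it; the primary structure is a cantilever fixed at D.
Primary-structure tip deflection at E by superposition:
  clockwise couple 104 at a = 5: M₀a(2L − a)/(2EI) = 3900/EI
  point load 77 at a = 3.75: Pa²(3L − a)/(6EI) = 4737/EI
  δ_0 = 8637/EI
Flexibility coefficient — unit upward force at E: δ_{EE} = L³/(3EI) = 333.3/EI.
The prop prevents deflection at E: R_E = δ_0/δ_{EE} = 8637/333.3 = 25.91 kN.
Vertical equilibrium: R_D = ΣP − R_E = 77 − 25.91 = 51.09 kN.

R_D = 51.09 kN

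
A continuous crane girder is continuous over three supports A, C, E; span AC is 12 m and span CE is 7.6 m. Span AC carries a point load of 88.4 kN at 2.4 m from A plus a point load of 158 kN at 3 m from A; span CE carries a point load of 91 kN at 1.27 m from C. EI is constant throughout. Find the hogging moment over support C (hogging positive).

Insert a hinge at C; M_C is the redundant, and each span becomes simply supported.
Rotations at C on the released spans (each span's end-slope, ×1/EI):
  span AC: point load 88.4 at a = 2.4: Pab(L + a)/(6LEI) = 407.3/EI
  span AC: point load 158 at a = 3: Pab(L + a)/(6LEI) = 888.8/EI
  span CE: point load 91 at a = 1.27: Pab(L + b)/(6LEI) = 223.5/EI
  relative rotation θ_0 = (1296 + 223.5)/EI = 1520/EI
A unit hogging moment at C produces rotation L₁/(3EI) + L₂/(3EI) = 6.533/EI.
Compatibility: M_C·(L₁+L₂)/(3EI) = θ_0, giving M_C = 232.6 kN·m (hogging).

M_C = 232.6 kN·m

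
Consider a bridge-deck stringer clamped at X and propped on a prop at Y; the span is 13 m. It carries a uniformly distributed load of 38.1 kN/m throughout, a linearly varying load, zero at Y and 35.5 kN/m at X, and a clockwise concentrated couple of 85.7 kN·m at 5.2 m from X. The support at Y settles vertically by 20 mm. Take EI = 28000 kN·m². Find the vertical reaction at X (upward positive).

R_X = 488.6 kN

Choose R_Y as the redundant. The primary structure is the cantilever fixed at X.
Free-end deflection of the primary structure under the applied loading (downward +):
  UDL 38.1: wL⁴/(8EI) = 136022/EI
  triangular load, peak 35.5 at the fixed end: w₀L⁴/(30EI) = 33797/EI
  clockwise couple 85.7 at a = 5.2: M₀a(2L − a)/(2EI) = 4635/EI
  δ_0 = 174454/EI
Tip deflection under a unit load at Y: L³/(3EI) = 732.3/EI.
With EI = 28000 kN·m²: δ_0 = 6.2305 m and δ_{YY} = 0.026155 m/kN.
Compatibility — the beam at Y must follow the support down by 0.02 m: δ_0 − R_Y·δ_{YY} = 0.02, so R_Y = (6.2305 − 0.02)/0.026155 = 237.5 kN.
Vertical equilibrium: R_X = ΣP − R_Y = 726 − 237.5 = 488.6 kN.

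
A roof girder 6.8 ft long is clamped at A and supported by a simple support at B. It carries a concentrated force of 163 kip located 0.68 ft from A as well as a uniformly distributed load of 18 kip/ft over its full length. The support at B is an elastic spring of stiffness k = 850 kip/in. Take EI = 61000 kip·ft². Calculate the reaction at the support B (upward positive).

Remove the prop at B; the released (primary) structure is a cantilever built in at A.
Downward deflection at the released point B due to the loads:
  point load 163 at a = 0.68: Pa²(3L − a)/(6EI) = 247.7/EI
  UDL 18: wL⁴/(8EI) = 4811/EI
  δ_0 = 5059/EI
Tip deflection under a unit load at B: L³/(3EI) = 104.8/EI.
With EI = 61000 kip·ft²: δ_0 = 0.082927 ft and δ_{BB} = 0.001718 ft/kip.
Compatibility — the spring shortens by R_B/k under the reaction it provides: δ_0 − R_B·δ_{BB} = R_B/k. With 1/k = 1/(850×12) ft/kip = 0.000098 ft/kip, R_B = δ_0 / (δ_{BB} + 1/k) = 0.082927 / (0.001718 + 0.000098) = 45.66 kip.

R_B = 45.66 kip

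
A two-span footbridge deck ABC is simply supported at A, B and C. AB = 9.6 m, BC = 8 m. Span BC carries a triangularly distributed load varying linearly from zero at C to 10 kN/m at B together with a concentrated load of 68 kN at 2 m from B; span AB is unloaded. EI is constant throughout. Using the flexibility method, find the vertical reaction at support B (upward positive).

R_B = 91.41 kN

Insert a hinge at B; M_B is the redundant, and each span becomes simply supported.
Discontinuity in slope at B on the released structure — sum the simple-span end rotations:
  span BC: triangular load, peak 10: w₀L³/(45EI) = 113.8/EI
  span BC: point load 68 at a = 2: Pab(L + b)/(6LEI) = 238/EI
  relative rotation θ_0 = (0 + 351.8)/EI = 351.8/EI
A unit hogging moment at B produces rotation L₁/(3EI) + L₂/(3EI) = 5.867/EI.
Compatibility: M_B·(L₁+L₂)/(3EI) = θ_0, giving M_B = 59.96 kN·m (hogging).
Span AB, ΣM about A with M_B applied at B: R_B^{AB}·9.6 = 0 + 59.96, so R_B^{AB} = 6.246 kN and R_A = 0 − 6.246 = -6.246 kN.
Span BC, ΣM about C: R_B^{BC}·8 = 621.3 + 59.96, so R_B^{BC} = 85.16 kN and R_C = 108 − 85.16 = 22.84 kN.
R_B = 6.246 + 85.16 = 91.41 kN.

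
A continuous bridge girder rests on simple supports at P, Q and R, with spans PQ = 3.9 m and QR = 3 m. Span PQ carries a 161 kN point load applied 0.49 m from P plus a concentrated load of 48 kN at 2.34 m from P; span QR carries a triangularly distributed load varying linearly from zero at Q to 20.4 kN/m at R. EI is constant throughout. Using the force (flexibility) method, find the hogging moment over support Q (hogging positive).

M_Q = 46.91 kN·m

Take M_Q as the redundant. Released structure: two simple spans PQ and QR with a hinge at Q.
Discontinuity in slope at Q on the released structure — sum the simple-span end rotations:
  span PQ: point load 161 at a = 0.49: Pab(L + a)/(6LEI) = 50.47/EI
  span PQ: point load 48 at a = 2.34: Pab(L + a)/(6LEI) = 46.73/EI
  span QR: triangular load, peak 20.4: 7w₀L³/(360EI) = 10.71/EI
  relative rotation θ_0 = (97.19 + 10.71)/EI = 107.9/EI
A unit hogging moment at Q produces rotation L₁/(3EI) + L₂/(3EI) = 2.3/EI.
Compatibility: M_Q·(L₁+L₂)/(3EI) = θ_0, giving M_Q = 46.91 kN·m (hogging).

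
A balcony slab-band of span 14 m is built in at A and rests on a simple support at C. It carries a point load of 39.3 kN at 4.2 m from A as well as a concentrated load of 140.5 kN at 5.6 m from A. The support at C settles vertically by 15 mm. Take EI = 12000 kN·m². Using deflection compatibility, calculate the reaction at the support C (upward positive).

R_C = 33.8 kN

Remove the prop at C; the released (primary) structure is a cantilever built in at A.
Primary-structure tip deflection at C by superposition:
  point load 39.3 at a = 4.2: Pa²(3L − a)/(6EI) = 4367/EI
  point load 140.5 at a = 5.6: Pa²(3L − a)/(6EI) = 26730/EI
  δ_0 = 31098/EI
Tip deflection under a unit load at C: L³/(3EI) = 914.7/EI.
With EI = 12000 kN·m²: δ_0 = 2.5915 m and δ_{CC} = 0.076222 m/kN.
Compatibility — the beam at C must follow the support down by 0.015 m: δ_0 − R_C·δ_{CC} = 0.015, so R_C = (2.5915 − 0.015)/0.076222 = 33.8 kN.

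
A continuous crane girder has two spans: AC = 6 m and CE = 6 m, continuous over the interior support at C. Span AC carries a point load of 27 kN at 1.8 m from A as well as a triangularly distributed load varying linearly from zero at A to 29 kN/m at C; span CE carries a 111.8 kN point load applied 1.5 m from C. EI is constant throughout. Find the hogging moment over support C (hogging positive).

Release continuity at C by inserting a hinge; the redundant is the internal moment M_C. The primary structure is two simply-supported spans AC and CE.
Discontinuity in slope at C on the released structure — sum the simple-span end rotations:
  span AC: point load 27 at a = 1.8: Pab(L + a)/(6LEI) = 44.23/EI
  span AC: triangular load, peak 29: w₀L³/(45EI) = 139.2/EI
  span CE: point load 111.8 at a = 1.5: Pab(L + b)/(6LEI) = 220.1/EI
  relative rotation θ_0 = (183.4 + 220.1)/EI = 403.5/EI
A unit hogging moment at C produces rotation L₁/(3EI) + L₂/(3EI) = 4/EI.
Compatibility: M_C·(L₁+L₂)/(3EI) = θ_0, giving M_C = 100.9 kN·m (hogging).

M_C = 100.9 kN·m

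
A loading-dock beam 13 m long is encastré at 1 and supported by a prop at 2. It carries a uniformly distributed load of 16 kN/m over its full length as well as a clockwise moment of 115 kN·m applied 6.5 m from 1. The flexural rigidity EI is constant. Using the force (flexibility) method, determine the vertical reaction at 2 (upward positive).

Choose R_2 as the redundant. The primary structure is the cantilever fixed at 1.
Deflection at 2 on the released cantilever, summing each load's contribution:
  UDL 16: wL⁴/(8EI) = 57122/EI
  clockwise couple 115 at a = 6.5: M₀a(2L − a)/(2EI) = 7288/EI
  δ_0 = 64410/EI
Tip deflection under a unit load at 2: L³/(3EI) = 732.3/EI.
Compatibility at 2: δ_0 − R_2·δ_{22} = 0, so R_2 = 64410/732.3 = 87.95 kN.

R_2 = 87.95 kN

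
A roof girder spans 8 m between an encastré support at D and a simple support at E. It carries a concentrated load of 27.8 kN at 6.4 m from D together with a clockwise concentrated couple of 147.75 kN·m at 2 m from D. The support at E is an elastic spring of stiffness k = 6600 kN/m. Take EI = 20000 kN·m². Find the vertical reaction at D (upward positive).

R_D = -3.338 kN

Take the reaction at E as the redundant and release it; the primary structure is a cantilever fixed at D.
Free-end deflection of the primary structure under the applied loading (downward +):
  point load 27.8 at a = 6.4: Pa²(3L − a)/(6EI) = 3340/EI
  clockwise couple 147.75 at a = 2: M₀a(2L − a)/(2EI) = 2068/EI
  δ_0 = 5409/EI
Tip deflection under a unit load at E: L³/(3EI) = 170.7/EI.
With EI = 20000 kN·m²: δ_0 = 0.27043 m and δ_{EE} = 0.008533 m/kN.
Compatibility — the spring shortens by R_E/k under the reaction it provides: δ_0 − R_E·δ_{EE} = R_E/k. With 1/k = 0.000152 m/kN, R_E = δ_0 / (δ_{EE} + 1/k) = 0.27043 / (0.008533 + 0.000152) = 31.14 kN.
Vertical equilibrium: R_D = ΣP − R_E = 27.8 − 31.14 = -3.338 kN.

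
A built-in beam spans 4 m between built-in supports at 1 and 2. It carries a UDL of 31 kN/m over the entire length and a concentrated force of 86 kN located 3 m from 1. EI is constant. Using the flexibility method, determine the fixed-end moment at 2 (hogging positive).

M_2 = 89.71 kN·m

Take the two fixed-end moments M_1, M_2 as redundants; the released structure is the simple span 12.
Simple-span end rotations at 1 and 2 under the given loads:
  at 1: UDL 31: wL³/(24EI) = 82.67/EI
  at 2: UDL 31: wL³/(24EI) = 82.67/EI
  at 1: point load 86 at a = 3: Pab(L + b)/(6LEI) = 53.75/EI
  at 2: point load 86 at a = 3: Pab(L + a)/(6LEI) = 75.25/EI
  θ_10 = 136.4/EI,  θ_20 = 157.9/EI
Flexibility coefficients: a unit moment at one end gives L/(3EI) there and L/(6EI) at the far end, so f₁₁ = f₂₂ = 1.333/EI and f₁₂ = f₂₁ = 0.6667/EI.
Compatibility — zero rotation at each built-in end:
  1.333 M_1 + 0.6667 M_2 = 136.4
  0.6667 M_1 + 1.333 M_2 = 157.9
Solving the pair gives M_1 = 57.46 kN·m and M_2 = 89.71 kN·m (hogging).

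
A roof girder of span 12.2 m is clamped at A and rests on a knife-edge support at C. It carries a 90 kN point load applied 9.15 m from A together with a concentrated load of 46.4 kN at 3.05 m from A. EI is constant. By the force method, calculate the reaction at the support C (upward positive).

Remove the prop at C; the released (primary) structure is a cantilever built in at A.
Free-end deflection of the primary structure under the applied loading (downward +):
  point load 90 at a = 9.15: Pa²(3L − a)/(6EI) = 34473/EI
  point load 46.4 at a = 3.05: Pa²(3L − a)/(6EI) = 2414/EI
  δ_0 = 36886/EI
Tip deflection under a unit load at C: L³/(3EI) = 605.3/EI.
The prop prevents deflection at C: R_C = δ_0/δ_{CC} = 36886/605.3 = 60.94 kN.

R_C = 60.94 kN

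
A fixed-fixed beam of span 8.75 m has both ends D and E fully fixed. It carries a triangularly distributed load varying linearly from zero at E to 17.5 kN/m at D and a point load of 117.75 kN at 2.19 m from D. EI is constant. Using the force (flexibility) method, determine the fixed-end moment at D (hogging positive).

Take the two fixed-end moments M_D, M_E as redundants; the released structure is the simple span DE.
End rotations of the released simple span under the applied load (×1/EI):
  at D: triangular load, peak 17.5: w₀L³/(45EI) = 260.5/EI
  at E: triangular load, peak 17.5: 7w₀L³/(360EI) = 228/EI
  at D: point load 117.75 at a = 2.19: Pab(L + b)/(6LEI) = 493.3/EI
  at E: point load 117.75 at a = 2.19: Pab(L + a)/(6LEI) = 352.5/EI
  θ_D0 = 753.8/EI,  θ_E0 = 580.5/EI
Flexibility coefficients: a unit moment at one end gives L/(3EI) there and L/(6EI) at the far end, so f₁₁ = f₂₂ = 2.917/EI and f₁₂ = f₂₁ = 1.458/EI.
Compatibility — zero rotation at each built-in end:
  2.917 M_D + 1.458 M_E = 753.8
  1.458 M_D + 2.917 M_E = 580.5
Solving the pair gives M_D = 211.9 kN·m and M_E = 93.05 kN·m (hogging).

M_D = 211.9 kN·m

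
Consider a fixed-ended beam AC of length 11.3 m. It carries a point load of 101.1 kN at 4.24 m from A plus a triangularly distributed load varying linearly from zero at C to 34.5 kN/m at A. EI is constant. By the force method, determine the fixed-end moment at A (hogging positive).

M_A = 387.6 kN·m

Take the two fixed-end moments M_A, M_C as redundants; the released structure is the simple span AC.
End rotations of the released simple span under the applied load (×1/EI):
  at A: point load 101.1 at a = 4.24: Pab(L + b)/(6LEI) = 819.5/EI
  at C: point load 101.1 at a = 4.24: Pab(L + a)/(6LEI) = 693.7/EI
  at A: triangular load, peak 34.5: w₀L³/(45EI) = 1106/EI
  at C: triangular load, peak 34.5: 7w₀L³/(360EI) = 967.9/EI
  θ_A0 = 1926/EI,  θ_C0 = 1662/EI
Flexibility coefficients: a unit moment at one end gives L/(3EI) there and L/(6EI) at the far end, so f₁₁ = f₂₂ = 3.767/EI and f₁₂ = f₂₁ = 1.883/EI.
Compatibility — zero rotation at each built-in end:
  3.767 M_A + 1.883 M_C = 1926
  1.883 M_A + 3.767 M_C = 1662
Solving the pair gives M_A = 387.6 kN·m and M_C = 247.3 kN·m (hogging).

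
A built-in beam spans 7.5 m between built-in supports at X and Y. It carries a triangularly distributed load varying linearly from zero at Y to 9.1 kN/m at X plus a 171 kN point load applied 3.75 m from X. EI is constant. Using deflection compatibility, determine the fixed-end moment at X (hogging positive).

M_X = 185.9 kN·m

Release both end moments; the primary structure is a simply-supported span XY with redundants M_X and M_Y.
On the primary (simply-supported) span, the end slopes from the loading are:
  at X: triangular load, peak 9.1: w₀L³/(45EI) = 85.31/EI
  at Y: triangular load, peak 9.1: 7w₀L³/(360EI) = 74.65/EI
  at X: point load 171 at a = 3.75: Pab(L + b)/(6LEI) = 601.2/EI
  at Y: point load 171 at a = 3.75: Pab(L + a)/(6LEI) = 601.2/EI
  θ_X0 = 686.5/EI,  θ_Y0 = 675.8/EI
Flexibility coefficients: a unit moment at one end gives L/(3EI) there and L/(6EI) at the far end, so f₁₁ = f₂₂ = 2.5/EI and f₁₂ = f₂₁ = 1.25/EI.
Compatibility — zero rotation at each built-in end:
  2.5 M_X + 1.25 M_Y = 686.5
  1.25 M_X + 2.5 M_Y = 675.8
Solving the pair gives M_X = 185.9 kN·m and M_Y = 177.4 kN·m (hogging).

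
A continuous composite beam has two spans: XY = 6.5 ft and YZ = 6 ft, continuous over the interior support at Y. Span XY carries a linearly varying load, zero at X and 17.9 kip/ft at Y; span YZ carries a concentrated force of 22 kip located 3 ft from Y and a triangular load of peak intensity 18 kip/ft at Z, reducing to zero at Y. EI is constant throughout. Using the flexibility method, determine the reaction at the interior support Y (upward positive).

Insert a hinge at Y; M_Y is the redundant, and each span becomes simply supported.
Discontinuity in slope at Y on the released structure — sum the simple-span end rotations:
  span XY: triangular load, peak 17.9: w₀L³/(45EI) = 109.2/EI
  span YZ: point load 22 at a = 3: Pab(L + b)/(6LEI) = 49.5/EI
  span YZ: triangular load, peak 18: 7w₀L³/(360EI) = 75.6/EI
  relative rotation θ_0 = (109.2 + 125.1)/EI = 234.3/EI
A unit hogging moment at Y produces rotation L₁/(3EI) + L₂/(3EI) = 4.167/EI.
Slope continuity at Y: θ_0 = M_Y·4.167/EI, so M_Y = 234.3/4.167 = 56.24 kip·ft (hogging).
Span XY, ΣM about X with M_Y applied at Y: R_Y^{XY}·6.5 = 252.1 + 56.24, so R_Y^{XY} = 47.44 kip and R_X = 58.17 − 47.44 = 10.74 kip.
Span YZ, ΣM about Z: R_Y^{YZ}·6 = 174 + 56.24, so R_Y^{YZ} = 38.37 kip and R_Z = 76 − 38.37 = 37.63 kip.
R_Y = 47.44 + 38.37 = 85.81 kip.

R_Y = 85.81 kip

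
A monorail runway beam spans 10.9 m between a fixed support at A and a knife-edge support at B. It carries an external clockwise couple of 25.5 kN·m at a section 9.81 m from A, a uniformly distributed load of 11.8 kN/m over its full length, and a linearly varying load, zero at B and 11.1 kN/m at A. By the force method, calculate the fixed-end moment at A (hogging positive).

Choose R_B as the redundant. The primary structure is the cantilever fixed at A.
Downward deflection at the released point B due to the loads:
  clockwise couple 25.5 at a = 9.81: M₀a(2L − a)/(2EI) = 1500/EI
  UDL 11.8: wL⁴/(8EI) = 20821/EI
  triangular load, peak 11.1 at the fixed end: w₀L⁴/(30EI) = 5223/EI
  δ_0 = 27543/EI
Flexibility coefficient — unit upward force at B: δ_{BB} = L³/(3EI) = 431.7/EI.
Compatibility at B: δ_0 − R_B·δ_{BB} = 0, so R_B = 27543/431.7 = 63.81 kN.
Moment equilibrium about A: M_A = Σ(load moments about A) − R_B·L = 946.3 − 63.81×10.9 = 250.8 kN·m.

M_A = 250.8 kN·m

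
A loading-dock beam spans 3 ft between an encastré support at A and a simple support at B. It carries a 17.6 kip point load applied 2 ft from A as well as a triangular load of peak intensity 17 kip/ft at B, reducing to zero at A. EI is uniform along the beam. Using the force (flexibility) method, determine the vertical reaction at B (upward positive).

R_B = 23.15 kip

Remove the prop at B; the released (primary) structure is a cantilever built in at A.
Deflection at B on the released cantilever, summing each load's contribution:
  point load 17.6 at a = 2: Pa²(3L − a)/(6EI) = 82.13/EI
  triangular load, peak 17 at the free end: 11w₀L⁴/(120EI) = 126.2/EI
  δ_0 = 208.4/EI
Tip deflection under a unit load at B: L³/(3EI) = 9/EI.
Compatibility at B: δ_0 − R_B·δ_{BB} = 0, so R_B = 208.4/9 = 23.15 kip.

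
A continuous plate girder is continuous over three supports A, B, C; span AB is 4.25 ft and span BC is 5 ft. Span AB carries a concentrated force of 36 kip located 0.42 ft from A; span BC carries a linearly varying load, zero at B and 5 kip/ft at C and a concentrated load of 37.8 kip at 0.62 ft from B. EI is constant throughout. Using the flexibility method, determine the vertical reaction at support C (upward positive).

Insert a hinge at B; M_B is the redundant, and each span becomes simply supported.
Discontinuity in slope at B on the released structure — sum the simple-span end rotations:
  span AB: point load 36 at a = 0.42: Pab(L + a)/(6LEI) = 10.61/EI
  span BC: triangular load, peak 5: 7w₀L³/(360EI) = 12.15/EI
  span BC: point load 37.8 at a = 0.62: Pab(L + b)/(6LEI) = 32.1/EI
  relative rotation θ_0 = (10.61 + 44.25)/EI = 54.85/EI
A unit hogging moment at B produces rotation L₁/(3EI) + L₂/(3EI) = 3.083/EI.
Slope continuity at B: θ_0 = M_B·3.083/EI, so M_B = 54.85/3.083 = 17.79 kip·ft (hogging).
Span BC, ΣM about C: R_B^{BC}·5 = 186.4 + 17.79, so R_B^{BC} = 40.84 kip and R_C = 50.3 − 40.84 = 9.462 kip.

R_C = 9.462 kip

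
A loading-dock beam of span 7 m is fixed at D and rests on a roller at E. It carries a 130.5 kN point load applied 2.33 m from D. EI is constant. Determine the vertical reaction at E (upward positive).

Take the reaction at E as the redundant and release it; the primary structure is a cantilever fixed at D.
Downward deflection at the released point E due to the loads:
  point load 130.5 at a = 2.33: Pa²(3L − a)/(6EI) = 2205/EI
Flexibility coefficient — unit upward force at E: δ_{EE} = L³/(3EI) = 114.3/EI.
The prop prevents deflection at E: R_E = δ_0/δ_{EE} = 2205/114.3 = 19.28 kN.

R_E = 19.28 kN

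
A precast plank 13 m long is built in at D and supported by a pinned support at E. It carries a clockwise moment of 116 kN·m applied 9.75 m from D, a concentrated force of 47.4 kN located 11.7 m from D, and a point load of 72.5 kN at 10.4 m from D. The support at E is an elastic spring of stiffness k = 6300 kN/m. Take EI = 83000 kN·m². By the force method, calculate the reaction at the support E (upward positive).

R_E = 102.1 kN

Choose R_E as the redundant. The primary structure is the cantilever fixed at D.
Deflection at E on the released cantilever, summing each load's contribution:
  clockwise couple 116 at a = 9.75: M₀a(2L − a)/(2EI) = 9189/EI
  point load 47.4 at a = 11.7: Pa²(3L − a)/(6EI) = 29523/EI
  point load 72.5 at a = 10.4: Pa²(3L − a)/(6EI) = 37378/EI
  δ_0 = 76091/EI
Tip deflection under a unit load at E: L³/(3EI) = 732.3/EI.
With EI = 83000 kN·m²: δ_0 = 0.91676 m and δ_{EE} = 0.008823 m/kN.
Compatibility — the spring shortens by R_E/k under the reaction it provides: δ_0 − R_E·δ_{EE} = R_E/k. With 1/k = 0.000159 m/kN, R_E = δ_0 / (δ_{EE} + 1/k) = 0.91676 / (0.008823 + 0.000159) = 102.1 kN.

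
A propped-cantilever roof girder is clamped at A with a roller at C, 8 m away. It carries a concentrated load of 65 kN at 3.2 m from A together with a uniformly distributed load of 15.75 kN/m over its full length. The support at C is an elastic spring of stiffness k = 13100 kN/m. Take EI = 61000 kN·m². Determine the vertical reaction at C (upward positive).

R_C = 59.16 kN

Take the reaction at C as the redundant and release it; the primary structure is a cantilever fixed at A.
Primary-structure tip deflection at C by superposition:
  point load 65 at a = 3.2: Pa²(3L − a)/(6EI) = 2307/EI
  UDL 15.75: wL⁴/(8EI) = 8064/EI
  δ_0 = 10371/EI
Flexibility coefficient — unit upward force at C: δ_{CC} = L³/(3EI) = 170.7/EI.
With EI = 61000 kN·m²: δ_0 = 0.17002 m and δ_{CC} = 0.002798 m/kN.
Compatibility — the spring shortens by R_C/k under the reaction it provides: δ_0 − R_C·δ_{CC} = R_C/k. With 1/k = 0.000076 m/kN, R_C = δ_0 / (δ_{CC} + 1/k) = 0.17002 / (0.002798 + 0.000076) = 59.16 kN.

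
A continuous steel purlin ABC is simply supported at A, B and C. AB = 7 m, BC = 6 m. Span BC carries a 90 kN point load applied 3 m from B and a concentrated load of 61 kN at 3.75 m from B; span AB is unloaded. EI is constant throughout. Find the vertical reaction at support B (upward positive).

Insert a hinge at B; M_B is the redundant, and each span becomes simply supported.
End slopes at the hinge B, treating each span as simply supported:
  span BC: point load 90 at a = 3: Pab(L + b)/(6LEI) = 202.5/EI
  span BC: point load 61 at a = 3.75: Pab(L + b)/(6LEI) = 117.9/EI
  relative rotation θ_0 = (0 + 320.4)/EI = 320.4/EI
A unit hogging moment at B produces rotation L₁/(3EI) + L₂/(3EI) = 4.333/EI.
Compatibility: M_B·(L₁+L₂)/(3EI) = θ_0, giving M_B = 73.95 kN·m (hogging).
Span AB, ΣM about A with M_B applied at B: R_B^{AB}·7 = 0 + 73.95, so R_B^{AB} = 10.56 kN and R_A = 0 − 10.56 = -10.56 kN.
Span BC, ΣM about C: R_B^{BC}·6 = 407.2 + 73.95, so R_B^{BC} = 80.2 kN and R_C = 151 − 80.2 = 70.8 kN.
R_B = 10.56 + 80.2 = 90.76 kN.

R_B = 90.76 kN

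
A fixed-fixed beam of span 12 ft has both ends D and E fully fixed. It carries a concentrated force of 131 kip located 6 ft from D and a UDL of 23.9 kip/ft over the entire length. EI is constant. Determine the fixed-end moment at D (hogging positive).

Take the two fixed-end moments M_D, M_E as redundants; the released structure is the simple span DE.
End rotations of the released simple span under the applied load (×1/EI):
  at D: point load 131 at a = 6: Pab(L + b)/(6LEI) = 1179/EI
  at E: point load 131 at a = 6: Pab(L + a)/(6LEI) = 1179/EI
  at D: UDL 23.9: wL³/(24EI) = 1721/EI
  at E: UDL 23.9: wL³/(24EI) = 1721/EI
  θ_D0 = 2900/EI,  θ_E0 = 2900/EI
Flexibility coefficients: a unit moment at one end gives L/(3EI) there and L/(6EI) at the far end, so f₁₁ = f₂₂ = 4/EI and f₁₂ = f₂₁ = 2/EI.
Compatibility — zero rotation at each built-in end:
  4 M_D + 2 M_E = 2900
  2 M_D + 4 M_E = 2900
Solving the pair gives M_D = 483.3 kip·ft and M_E = 483.3 kip·ft (hogging).

M_D = 483.3 kip·ft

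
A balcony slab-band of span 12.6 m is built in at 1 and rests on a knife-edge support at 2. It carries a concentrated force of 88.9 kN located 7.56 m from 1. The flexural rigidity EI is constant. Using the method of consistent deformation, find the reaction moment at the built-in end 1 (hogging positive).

M_1 = 188.2 kN·m

Choose R_2 as the redundant. The primary structure is the cantilever fixed at 1.
Downward deflection at the released point 2 due to the loads:
  point load 88.9 at a = 7.56: Pa²(3L − a)/(6EI) = 25608/EI
Flexibility coefficient — unit upward force at 2: δ_{22} = L³/(3EI) = 666.8/EI.
The prop prevents deflection at 2: R_2 = δ_0/δ_{22} = 25608/666.8 = 38.4 kN.
Moment equilibrium about 1: M_1 = Σ(load moments about 1) − R_2·L = 672.1 − 38.4×12.6 = 188.2 kN·m.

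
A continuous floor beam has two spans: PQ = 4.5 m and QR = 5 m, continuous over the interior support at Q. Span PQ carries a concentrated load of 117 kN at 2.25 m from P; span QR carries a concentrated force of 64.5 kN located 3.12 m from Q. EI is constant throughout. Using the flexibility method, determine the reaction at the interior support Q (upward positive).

R_Q = 114.1 kN

Insert a hinge at Q; M_Q is the redundant, and each span becomes simply supported.
Rotations at Q on the released spans (each span's end-slope, ×1/EI):
  span PQ: point load 117 at a = 2.25: Pab(L + a)/(6LEI) = 148.1/EI
  span QR: point load 64.5 at a = 3.12: Pab(L + b)/(6LEI) = 86.76/EI
  relative rotation θ_0 = (148.1 + 86.76)/EI = 234.8/EI
A unit hogging moment at Q produces rotation L₁/(3EI) + L₂/(3EI) = 3.167/EI.
Slope continuity at Q: θ_0 = M_Q·3.167/EI, so M_Q = 234.8/3.167 = 74.16 kN·m (hogging).
Span PQ, ΣM about P with M_Q applied at Q: R_Q^{PQ}·4.5 = 263.2 + 74.16, so R_Q^{PQ} = 74.98 kN and R_P = 117 − 74.98 = 42.02 kN.
Span QR, ΣM about R: R_Q^{QR}·5 = 121.3 + 74.16, so R_Q^{QR} = 39.08 kN and R_R = 64.5 − 39.08 = 25.42 kN.
R_Q = 74.98 + 39.08 = 114.1 kN.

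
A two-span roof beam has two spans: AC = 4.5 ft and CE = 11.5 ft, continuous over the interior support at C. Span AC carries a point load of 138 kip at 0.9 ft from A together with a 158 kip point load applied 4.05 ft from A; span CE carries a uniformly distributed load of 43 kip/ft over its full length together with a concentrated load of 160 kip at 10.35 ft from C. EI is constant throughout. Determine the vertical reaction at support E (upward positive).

R_E = 338.2 kip

Insert a hinge at C; M_C is the redundant, and each span becomes simply supported.
Rotations at C on the released spans (each span's end-slope, ×1/EI):
  span AC: point load 138 at a = 0.9: Pab(L + a)/(6LEI) = 89.42/EI
  span AC: point load 158 at a = 4.05: Pab(L + a)/(6LEI) = 91.19/EI
  span CE: UDL 43: wL³/(24EI) = 2725/EI
  span CE: point load 160 at a = 10.35: Pab(L + b)/(6LEI) = 349.1/EI
  relative rotation θ_0 = (180.6 + 3074)/EI = 3255/EI
A unit hogging moment at C produces rotation L₁/(3EI) + L₂/(3EI) = 5.333/EI.
Slope continuity at C: θ_0 = M_C·5.333/EI, so M_C = 3255/5.333 = 610.2 kip·ft (hogging).
Span CE, ΣM about E: R_C^{CE}·11.5 = 3027 + 610.2, so R_C^{CE} = 316.3 kip and R_E = 654.5 − 316.3 = 338.2 kip.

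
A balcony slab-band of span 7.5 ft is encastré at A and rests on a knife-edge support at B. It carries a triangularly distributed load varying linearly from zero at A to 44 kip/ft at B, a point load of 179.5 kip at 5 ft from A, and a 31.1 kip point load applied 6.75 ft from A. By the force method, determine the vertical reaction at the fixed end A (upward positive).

Choose R_B as the redundant. The primary structure is the cantilever fixed at A.
Deflection at B on the released cantilever, summing each load's contribution:
  triangular load, peak 44 at the free end: 11w₀L⁴/(120EI) = 12762/EI
  point load 179.5 at a = 5: Pa²(3L − a)/(6EI) = 13089/EI
  point load 31.1 at a = 6.75: Pa²(3L − a)/(6EI) = 3720/EI
  δ_0 = 29570/EI
Flexibility coefficient — unit upward force at B: δ_{BB} = L³/(3EI) = 140.6/EI.
The prop prevents deflection at B: R_B = δ_0/δ_{BB} = 29570/140.6 = 210.3 kip.
Vertical equilibrium: R_A = ΣP − R_B = 375.6 − 210.3 = 165.3 kip.

R_A = 165.3 kip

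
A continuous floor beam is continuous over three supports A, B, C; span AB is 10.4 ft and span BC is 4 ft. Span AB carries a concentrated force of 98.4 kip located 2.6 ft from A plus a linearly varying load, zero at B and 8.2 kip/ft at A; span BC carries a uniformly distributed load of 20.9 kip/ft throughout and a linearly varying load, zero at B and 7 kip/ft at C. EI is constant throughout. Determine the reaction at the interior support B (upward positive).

Release continuity at B by inserting a hinge; the redundant is the internal moment M_B. The primary structure is two simply-supported spans AB and BC.
End slopes at the hinge B, treating each span as simply supported:
  span AB: point load 98.4 at a = 2.6: Pab(L + a)/(6LEI) = 415.7/EI
  span AB: triangular load, peak 8.2: 7w₀L³/(360EI) = 179.4/EI
  span BC: UDL 20.9: wL³/(24EI) = 55.73/EI
  span BC: triangular load, peak 7: 7w₀L³/(360EI) = 8.711/EI
  relative rotation θ_0 = (595.1 + 64.44)/EI = 659.5/EI
A unit hogging moment at B produces rotation L₁/(3EI) + L₂/(3EI) = 4.8/EI.
Compatibility: M_B·(L₁+L₂)/(3EI) = θ_0, giving M_B = 137.4 kip·ft (hogging).
Span AB, ΣM about A with M_B applied at B: R_B^{AB}·10.4 = 403.7 + 137.4, so R_B^{AB} = 52.03 kip and R_A = 141 − 52.03 = 89.01 kip.
Span BC, ΣM about C: R_B^{BC}·4 = 185.9 + 137.4, so R_B^{BC} = 80.82 kip and R_C = 97.6 − 80.82 = 16.78 kip.
R_B = 52.03 + 80.82 = 132.8 kip.

R_B = 132.8 kip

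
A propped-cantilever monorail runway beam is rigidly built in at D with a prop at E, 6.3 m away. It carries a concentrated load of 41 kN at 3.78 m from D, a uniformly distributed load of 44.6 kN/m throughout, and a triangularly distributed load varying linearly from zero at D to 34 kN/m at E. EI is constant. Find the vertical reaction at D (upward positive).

R_D = 247.1 kN

Remove the prop at E; the released (primary) structure is a cantilever built in at D.
Deflection at E on the released cantilever, summing each load's contribution:
  point load 41 at a = 3.78: Pa²(3L − a)/(6EI) = 1476/EI
  UDL 44.6: wL⁴/(8EI) = 8782/EI
  triangular load, peak 34 at the free end: 11w₀L⁴/(120EI) = 4910/EI
  δ_0 = 15168/EI
Tip deflection under a unit load at E: L³/(3EI) = 83.35/EI.
The prop prevents deflection at E: R_E = δ_0/δ_{EE} = 15168/83.35 = 182 kN.
Vertical equilibrium: R_D = ΣP − R_E = 429.1 − 182 = 247.1 kN.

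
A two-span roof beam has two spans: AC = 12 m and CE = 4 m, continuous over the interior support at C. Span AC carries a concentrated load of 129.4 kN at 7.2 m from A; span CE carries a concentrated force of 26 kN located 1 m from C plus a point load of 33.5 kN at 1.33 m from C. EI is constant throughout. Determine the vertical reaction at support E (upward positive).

R_E = -40.88 kN

Release continuity at C by inserting a hinge; the redundant is the internal moment M_C. The primary structure is two simply-supported spans AC and CE.
Discontinuity in slope at C on the released structure — sum the simple-span end rotations:
  span AC: point load 129.4 at a = 7.2: Pab(L + a)/(6LEI) = 1193/EI
  span CE: point load 26 at a = 1: Pab(L + b)/(6LEI) = 22.75/EI
  span CE: point load 33.5 at a = 1.33: Pab(L + b)/(6LEI) = 33.06/EI
  relative rotation θ_0 = (1193 + 55.81)/EI = 1248/EI
A unit hogging moment at C produces rotation L₁/(3EI) + L₂/(3EI) = 5.333/EI.
Slope continuity at C: θ_0 = M_C·5.333/EI, so M_C = 1248/5.333 = 234.1 kN·m (hogging).
Span CE, ΣM about E: R_C^{CE}·4 = 167.4 + 234.1, so R_C^{CE} = 100.4 kN and R_E = 59.5 − 100.4 = -40.88 kN.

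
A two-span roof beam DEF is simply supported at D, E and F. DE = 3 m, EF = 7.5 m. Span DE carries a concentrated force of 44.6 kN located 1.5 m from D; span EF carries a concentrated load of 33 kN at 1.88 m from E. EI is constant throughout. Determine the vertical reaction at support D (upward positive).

Insert a hinge at E; M_E is the redundant, and each span becomes simply supported.
Rotations at E on the released spans (each span's end-slope, ×1/EI):
  span DE: point load 44.6 at a = 1.5: Pab(L + a)/(6LEI) = 25.09/EI
  span EF: point load 33 at a = 1.88: Pab(L + b)/(6LEI) = 101.7/EI
  relative rotation θ_0 = (25.09 + 101.7)/EI = 126.7/EI
A unit hogging moment at E produces rotation L₁/(3EI) + L₂/(3EI) = 3.5/EI.
Compatibility: M_E·(L₁+L₂)/(3EI) = θ_0, giving M_E = 36.21 kN·m (hogging).
Span DE, ΣM about D with M_E applied at E: R_E^{DE}·3 = 66.9 + 36.21, so R_E^{DE} = 34.37 kN and R_D = 44.6 − 34.37 = 10.23 kN.

R_D = 10.23 kN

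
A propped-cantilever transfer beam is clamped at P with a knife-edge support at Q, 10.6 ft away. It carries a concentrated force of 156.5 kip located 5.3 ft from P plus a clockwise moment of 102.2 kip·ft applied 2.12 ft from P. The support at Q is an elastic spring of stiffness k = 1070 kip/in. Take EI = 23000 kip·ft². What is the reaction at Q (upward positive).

Choose R_Q as the redundant. The primary structure is the cantilever fixed at P.
Downward deflection at the released point Q due to the loads:
  point load 156.5 at a = 5.3: Pa²(3L − a)/(6EI) = 19416/EI
  clockwise couple 102.2 at a = 2.12: M₀a(2L − a)/(2EI) = 2067/EI
  δ_0 = 21483/EI
Tip deflection under a unit load at Q: L³/(3EI) = 397/EI.
With EI = 23000 kip·ft²: δ_0 = 0.93404 ft and δ_{QQ} = 0.017261 ft/kip.
Compatibility — the spring shortens by R_Q/k under the reaction it provides: δ_0 − R_Q·δ_{QQ} = R_Q/k. With 1/k = 1/(1070×12) ft/kip = 0.000078 ft/kip, R_Q = δ_0 / (δ_{QQ} + 1/k) = 0.93404 / (0.017261 + 0.000078) = 53.87 kip.

R_Q = 53.87 kip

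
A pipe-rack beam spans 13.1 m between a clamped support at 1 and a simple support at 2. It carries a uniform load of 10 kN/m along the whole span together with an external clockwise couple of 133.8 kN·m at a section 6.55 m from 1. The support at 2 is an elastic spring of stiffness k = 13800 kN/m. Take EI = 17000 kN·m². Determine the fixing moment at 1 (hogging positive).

Choose R_2 as the redundant. The primary structure is the cantilever fixed at 1.
Deflection at 2 on the released cantilever, summing each load's contribution:
  UDL 10: wL⁴/(8EI) = 36812/EI
  clockwise couple 133.8 at a = 6.55: M₀a(2L − a)/(2EI) = 8611/EI
  δ_0 = 45423/EI
Tip deflection under a unit load at 2: L³/(3EI) = 749.4/EI.
With EI = 17000 kN·m²: δ_0 = 2.6719 m and δ_{22} = 0.04408 m/kN.
Compatibility — the spring shortens by R_2/k under the reaction it provides: δ_0 − R_2·δ_{22} = R_2/k. With 1/k = 0.000072 m/kN, R_2 = δ_0 / (δ_{22} + 1/k) = 2.6719 / (0.04408 + 0.000072) = 60.52 kN.
Moment equilibrium about 1: M_1 = Σ(load moments about 1) − R_2·L = 991.9 − 60.52×13.1 = 199.1 kN·m.

M_1 = 199.1 kN·m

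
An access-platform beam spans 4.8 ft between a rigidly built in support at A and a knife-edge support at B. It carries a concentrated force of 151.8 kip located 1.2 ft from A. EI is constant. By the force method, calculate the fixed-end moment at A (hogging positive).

Release the roller at B. Primary structure: cantilever fixed at A.
Free-end deflection of the primary structure under the applied loading (downward +):
  point load 151.8 at a = 1.2: Pa²(3L − a)/(6EI) = 480.9/EI
Flexibility coefficient — unit upward force at B: δ_{BB} = L³/(3EI) = 36.86/EI.
The prop prevents deflection at B: R_B = δ_0/δ_{BB} = 480.9/36.86 = 13.05 kip.
Moment equilibrium about A: M_A = Σ(load moments about A) − R_B·L = 182.2 − 13.05×4.8 = 119.5 kip·ft.

M_A = 119.5 kip·ft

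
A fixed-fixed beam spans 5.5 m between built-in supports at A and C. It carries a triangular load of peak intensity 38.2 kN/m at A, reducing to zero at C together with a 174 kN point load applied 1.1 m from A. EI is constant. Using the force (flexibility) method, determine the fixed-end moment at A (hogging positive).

Release both end moments; the primary structure is a simply-supported span AC with redundants M_A and M_C.
On the primary (simply-supported) span, the end slopes from the loading are:
  at A: triangular load, peak 38.2: w₀L³/(45EI) = 141.2/EI
  at C: triangular load, peak 38.2: 7w₀L³/(360EI) = 123.6/EI
  at A: point load 174 at a = 1.1: Pab(L + b)/(6LEI) = 252.6/EI
  at C: point load 174 at a = 1.1: Pab(L + a)/(6LEI) = 168.4/EI
  θ_A0 = 393.9/EI,  θ_C0 = 292/EI
Flexibility coefficients: a unit moment at one end gives L/(3EI) there and L/(6EI) at the far end, so f₁₁ = f₂₂ = 1.833/EI and f₁₂ = f₂₁ = 0.9167/EI.
Compatibility — zero rotation at each built-in end:
  1.833 M_A + 0.9167 M_C = 393.9
  0.9167 M_A + 1.833 M_C = 292
Solving the pair gives M_A = 180.3 kN·m and M_C = 69.14 kN·m (hogging).

M_A = 180.3 kN·m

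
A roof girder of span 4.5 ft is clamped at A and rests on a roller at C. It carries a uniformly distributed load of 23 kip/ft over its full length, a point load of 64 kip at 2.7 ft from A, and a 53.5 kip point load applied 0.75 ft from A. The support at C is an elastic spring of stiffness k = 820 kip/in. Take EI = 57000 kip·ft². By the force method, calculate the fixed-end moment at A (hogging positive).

Remove the prop at C; the released (primary) structure is a cantilever built in at A.
Primary-structure tip deflection at C by superposition:
  UDL 23: wL⁴/(8EI) = 1179/EI
  point load 64 at a = 2.7: Pa²(3L − a)/(6EI) = 839.8/EI
  point load 53.5 at a = 0.75: Pa²(3L − a)/(6EI) = 63.95/EI
  δ_0 = 2083/EI
Tip deflection under a unit load at C: L³/(3EI) = 30.38/EI.
With EI = 57000 kip·ft²: δ_0 = 0.036538 ft and δ_{CC} = 0.000533 ft/kip.
Compatibility — the spring shortens by R_C/k under the reaction it provides: δ_0 − R_C·δ_{CC} = R_C/k. With 1/k = 1/(820×12) ft/kip = 0.000102 ft/kip, R_C = δ_0 / (δ_{CC} + 1/k) = 0.036538 / (0.000533 + 0.000102) = 57.58 kip.
Moment equilibrium about A: M_A = Σ(load moments about A) − R_C·L = 445.8 − 57.58×4.5 = 186.7 kip·ft.

M_A = 186.7 kip·ft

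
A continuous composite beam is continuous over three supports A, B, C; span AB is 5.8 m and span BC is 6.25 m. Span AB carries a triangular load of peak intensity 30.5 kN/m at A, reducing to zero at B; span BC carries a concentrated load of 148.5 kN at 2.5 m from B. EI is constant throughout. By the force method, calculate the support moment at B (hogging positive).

M_B = 121.2 kN·m

Insert a hinge at B; M_B is the redundant, and each span becomes simply supported.
Rotations at B on the released spans (each span's end-slope, ×1/EI):
  span AB: triangular load, peak 30.5: 7w₀L³/(360EI) = 115.7/EI
  span BC: point load 148.5 at a = 2.5: Pab(L + b)/(6LEI) = 371.2/EI
  relative rotation θ_0 = (115.7 + 371.2)/EI = 487/EI
A unit hogging moment at B produces rotation L₁/(3EI) + L₂/(3EI) = 4.017/EI.
Slope continuity at B: θ_0 = M_B·4.017/EI, so M_B = 487/4.017 = 121.2 kN·m (hogging).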